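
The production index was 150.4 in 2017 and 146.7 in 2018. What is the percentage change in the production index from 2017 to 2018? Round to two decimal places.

Change = (146.7 − 150.4) / 150.4 × 100
       = -3.7 / 150.4 × 100 = -2.4601%

-2.46%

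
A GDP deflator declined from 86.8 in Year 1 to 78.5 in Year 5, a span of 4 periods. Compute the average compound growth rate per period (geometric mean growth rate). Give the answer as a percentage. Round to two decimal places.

-2.48%

Growth factor = (78.5/86.8)^(1/4) = (0.904378)^(1/4) = 0.975186
Growth rate = 0.975186 − 1 = -0.024814 = -2.4814%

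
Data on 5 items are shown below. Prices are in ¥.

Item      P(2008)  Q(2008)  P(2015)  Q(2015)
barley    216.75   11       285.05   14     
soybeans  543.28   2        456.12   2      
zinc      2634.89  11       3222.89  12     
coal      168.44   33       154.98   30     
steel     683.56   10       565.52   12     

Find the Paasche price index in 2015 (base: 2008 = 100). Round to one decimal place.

Paasche price index uses current-period quantities as weights.
ΣP(2015)·Q(2015) = 285.05×14 + 456.12×2 + 3222.89×12 + 154.98×30 + 565.52×12 = 3990.7 + 912.24 + 38674.68 + 4649.4 + 6786.24 = 55013.26
ΣP(2008)·Q(2015) = 216.75×14 + 543.28×2 + 2634.89×12 + 168.44×30 + 683.56×12 = 3034.5 + 1086.56 + 31618.68 + 5053.2 + 8202.72 = 48995.66
Index = 55013.26 / 48995.66 × 100 = 112.2819

112.3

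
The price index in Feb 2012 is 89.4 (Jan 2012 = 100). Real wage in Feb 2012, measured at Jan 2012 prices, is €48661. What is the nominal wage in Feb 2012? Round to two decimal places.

Nominal = Real × (Index/100) = 48661 × (89.4/100)
        = 48661 × 0.894 = 43502.9340

43502.93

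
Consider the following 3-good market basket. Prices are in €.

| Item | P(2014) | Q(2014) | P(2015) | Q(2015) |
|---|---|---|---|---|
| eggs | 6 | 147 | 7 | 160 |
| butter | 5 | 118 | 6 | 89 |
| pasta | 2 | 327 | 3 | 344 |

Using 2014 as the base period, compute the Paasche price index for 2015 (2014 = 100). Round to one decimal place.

128.3

Paasche price index uses current-period quantities as weights.
ΣP(2015)·Q(2015) = 7×160 + 6×89 + 3×344 = 1120 + 534 + 1032 = 2686
ΣP(2014)·Q(2015) = 6×160 + 5×89 + 2×344 = 960 + 445 + 688 = 2093
Index = 2686 / 2093 × 100 = 128.3325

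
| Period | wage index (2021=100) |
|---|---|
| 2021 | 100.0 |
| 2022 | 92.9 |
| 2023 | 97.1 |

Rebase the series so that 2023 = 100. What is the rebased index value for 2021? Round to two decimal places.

102.99

Rebased(2021) = 100.0 / 97.1 × 100 = 102.9866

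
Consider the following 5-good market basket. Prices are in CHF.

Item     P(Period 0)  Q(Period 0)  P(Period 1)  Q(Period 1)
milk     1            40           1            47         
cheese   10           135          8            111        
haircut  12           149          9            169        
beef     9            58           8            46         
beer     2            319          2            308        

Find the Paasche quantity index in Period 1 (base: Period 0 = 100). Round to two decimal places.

96.55

Paasche quantity index uses current-period prices as weights.
ΣP(Period 1)·Q(Period 1) = 1×47 + 8×111 + 9×169 + 8×46 + 2×308 = 47 + 888 + 1521 + 368 + 616 = 3440
ΣP(Period 1)·Q(Period 0) = 1×40 + 8×135 + 9×149 + 8×58 + 2×319 = 40 + 1080 + 1341 + 464 + 638 = 3563
Index = 3440 / 3563 × 100 = 96.5479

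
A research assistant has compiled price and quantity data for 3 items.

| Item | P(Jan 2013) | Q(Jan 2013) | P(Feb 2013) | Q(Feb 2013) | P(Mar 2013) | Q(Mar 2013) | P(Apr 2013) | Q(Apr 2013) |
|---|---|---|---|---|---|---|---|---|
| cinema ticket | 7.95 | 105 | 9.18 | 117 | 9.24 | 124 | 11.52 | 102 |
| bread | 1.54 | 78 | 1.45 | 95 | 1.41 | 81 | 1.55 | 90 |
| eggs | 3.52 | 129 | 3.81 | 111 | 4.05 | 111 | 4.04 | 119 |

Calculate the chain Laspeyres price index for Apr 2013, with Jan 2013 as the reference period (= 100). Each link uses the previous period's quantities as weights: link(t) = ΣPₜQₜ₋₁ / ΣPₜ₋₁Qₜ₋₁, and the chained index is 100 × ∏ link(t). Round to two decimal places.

Link Jan 2013→Feb 2013:
ΣP(Feb 2013)Q(Jan 2013) = 9.18×105 + 1.45×78 + 3.81×129 = 963.9 + 113.1 + 491.49 = 1568.49
ΣP(Jan 2013)Q(Jan 2013) = 7.95×105 + 1.54×78 + 3.52×129 = 834.75 + 120.12 + 454.08 = 1408.95
link = 1568.49/1408.95 = 1.113233
Link Feb 2013→Mar 2013:
ΣP(Mar 2013)Q(Feb 2013) = 9.24×117 + 1.41×95 + 4.05×111 = 1081.08 + 133.95 + 449.55 = 1664.58
ΣP(Feb 2013)Q(Feb 2013) = 9.18×117 + 1.45×95 + 3.81×111 = 1074.06 + 137.75 + 422.91 = 1634.72
link = 1664.58/1634.72 = 1.018266
Link Mar 2013→Apr 2013:
ΣP(Apr 2013)Q(Mar 2013) = 11.52×124 + 1.55×81 + 4.04×111 = 1428.48 + 125.55 + 448.44 = 2002.47
ΣP(Mar 2013)Q(Mar 2013) = 9.24×124 + 1.41×81 + 4.05×111 = 1145.76 + 114.21 + 449.55 = 1709.52
link = 2002.47/1709.52 = 1.171364
Chained index = 100 × 1.113233 × 1.018266 × 1.171364 = 132.7820

132.78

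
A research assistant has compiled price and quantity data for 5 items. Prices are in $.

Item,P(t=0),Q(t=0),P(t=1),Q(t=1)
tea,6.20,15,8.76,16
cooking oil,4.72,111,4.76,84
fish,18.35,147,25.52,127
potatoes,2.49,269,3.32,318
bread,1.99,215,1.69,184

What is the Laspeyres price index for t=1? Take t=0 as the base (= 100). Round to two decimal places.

Laspeyres price index uses base-period quantities as weights.
ΣP(t=1)·Q(t=0) = 8.76×15 + 4.76×111 + 25.52×147 + 3.32×269 + 1.69×215 = 131.4 + 528.36 + 3751.44 + 893.08 + 363.35 = 5667.63
ΣP(t=0)·Q(t=0) = 6.20×15 + 4.72×111 + 18.35×147 + 2.49×269 + 1.99×215 = 93 + 523.92 + 2697.45 + 669.81 + 427.85 = 4412.03
Index = 5667.63 / 4412.03 × 100 = 128.4586

128.46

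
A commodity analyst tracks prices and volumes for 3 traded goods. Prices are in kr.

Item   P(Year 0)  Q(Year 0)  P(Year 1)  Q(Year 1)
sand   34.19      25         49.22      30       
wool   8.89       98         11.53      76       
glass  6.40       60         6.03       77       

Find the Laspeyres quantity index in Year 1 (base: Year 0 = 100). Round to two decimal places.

Laspeyres quantity index uses base-period prices as weights.
ΣP(Year 0)·Q(Year 1) = 34.19×30 + 8.89×76 + 6.40×77 = 1025.7 + 675.64 + 492.8 = 2194.14
ΣP(Year 0)·Q(Year 0) = 34.19×25 + 8.89×98 + 6.40×60 = 854.75 + 871.22 + 384 = 2109.97
Index = 2194.14 / 2109.97 × 100 = 103.9892

103.99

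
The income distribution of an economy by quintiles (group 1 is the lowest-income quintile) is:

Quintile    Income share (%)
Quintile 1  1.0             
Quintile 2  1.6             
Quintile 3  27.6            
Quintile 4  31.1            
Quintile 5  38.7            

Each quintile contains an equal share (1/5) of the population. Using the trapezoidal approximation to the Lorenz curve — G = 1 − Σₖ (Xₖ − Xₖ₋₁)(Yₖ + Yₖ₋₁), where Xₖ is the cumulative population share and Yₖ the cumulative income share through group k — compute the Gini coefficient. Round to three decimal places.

0.420

Cumulative income shares Yₖ: 0.0100, 0.0260, 0.3020, 0.6130, 1.0000
Σ (Xₖ−Xₖ₋₁)(Yₖ+Yₖ₋₁) = (1/5)(0.0100+0.0000) + (1/5)(0.0260+0.0100) + (1/5)(0.3020+0.0260) + (1/5)(0.6130+0.3020) + (1/5)(1.0000+0.6130)
  = 0.0020 + 0.0072 + 0.0656 + 0.1830 + 0.3226 = 0.5804
G = 1 − 0.5804 = 0.4196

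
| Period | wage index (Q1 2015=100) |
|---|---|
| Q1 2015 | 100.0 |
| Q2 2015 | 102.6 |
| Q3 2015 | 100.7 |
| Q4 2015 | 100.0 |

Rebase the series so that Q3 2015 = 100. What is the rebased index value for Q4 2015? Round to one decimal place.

Rebased(Q4 2015) = 100.0 / 100.7 × 100 = 99.3049

99.3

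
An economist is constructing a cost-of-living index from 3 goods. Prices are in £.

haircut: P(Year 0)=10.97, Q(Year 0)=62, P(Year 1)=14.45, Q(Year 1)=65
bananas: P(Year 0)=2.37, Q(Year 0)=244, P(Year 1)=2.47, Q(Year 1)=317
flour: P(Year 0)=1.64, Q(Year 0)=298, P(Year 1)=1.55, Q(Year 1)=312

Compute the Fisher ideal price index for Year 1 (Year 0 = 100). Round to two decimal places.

111.92

Laspeyres component (base-period weights):
ΣP(Year 1)Q(Year 0) = 14.45×62 + 2.47×244 + 1.55×298 = 895.9 + 602.68 + 461.9 = 1960.48
ΣP(Year 0)Q(Year 0) = 10.97×62 + 2.37×244 + 1.64×298 = 680.14 + 578.28 + 488.72 = 1747.14
L = 1960.48 / 1747.14 × 100 = 112.2108
Paasche component (current-period weights):
ΣP(Year 1)Q(Year 1) = 14.45×65 + 2.47×317 + 1.55×312 = 939.25 + 782.99 + 483.6 = 2205.84
ΣP(Year 0)Q(Year 1) = 10.97×65 + 2.37×317 + 1.64×312 = 713.05 + 751.29 + 511.68 = 1976.02
P = 2205.84 / 1976.02 × 100 = 111.6304
Fisher = √(L × P) = √(112.2108 × 111.6304) = 111.9203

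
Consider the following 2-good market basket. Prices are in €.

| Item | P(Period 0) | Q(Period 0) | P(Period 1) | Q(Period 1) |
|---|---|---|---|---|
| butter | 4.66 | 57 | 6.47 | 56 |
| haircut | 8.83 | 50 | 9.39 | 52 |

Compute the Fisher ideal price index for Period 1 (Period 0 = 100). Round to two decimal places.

118.33

Laspeyres component (base-period weights):
ΣP(Period 1)Q(Period 0) = 6.47×57 + 9.39×50 = 368.79 + 469.5 = 838.29
ΣP(Period 0)Q(Period 0) = 4.66×57 + 8.83×50 = 265.62 + 441.5 = 707.12
L = 838.29 / 707.12 × 100 = 118.5499
Paasche component (current-period weights):
ΣP(Period 1)Q(Period 1) = 6.47×56 + 9.39×52 = 362.32 + 488.28 = 850.6
ΣP(Period 0)Q(Period 1) = 4.66×56 + 8.83×52 = 260.96 + 459.16 = 720.12
P = 850.6 / 720.12 × 100 = 118.1192
Fisher = √(L × P) = √(118.5499 × 118.1192) = 118.3344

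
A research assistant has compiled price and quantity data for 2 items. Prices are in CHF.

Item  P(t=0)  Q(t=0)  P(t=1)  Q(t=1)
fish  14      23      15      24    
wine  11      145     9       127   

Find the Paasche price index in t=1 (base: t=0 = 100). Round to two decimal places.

Paasche price index uses current-period quantities as weights.
ΣP(t=1)·Q(t=1) = 15×24 + 9×127 = 360 + 1143 = 1503
ΣP(t=0)·Q(t=1) = 14×24 + 11×127 = 336 + 1397 = 1733
Index = 1503 / 1733 × 100 = 86.7282

86.73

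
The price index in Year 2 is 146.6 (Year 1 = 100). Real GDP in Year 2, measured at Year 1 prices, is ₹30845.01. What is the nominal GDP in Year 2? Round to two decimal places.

45218.78

Nominal = Real × (Index/100) = 30845.01 × (146.6/100)
        = 30845.01 × 1.466 = 45218.7847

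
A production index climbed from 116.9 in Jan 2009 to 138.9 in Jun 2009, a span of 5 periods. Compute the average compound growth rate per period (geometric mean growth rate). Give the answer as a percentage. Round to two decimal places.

Growth factor = (138.9/116.9)^(1/5) = (1.188195)^(1/5) = 1.035089
Growth rate = 1.035089 − 1 = 0.035089 = 3.5089%

3.51%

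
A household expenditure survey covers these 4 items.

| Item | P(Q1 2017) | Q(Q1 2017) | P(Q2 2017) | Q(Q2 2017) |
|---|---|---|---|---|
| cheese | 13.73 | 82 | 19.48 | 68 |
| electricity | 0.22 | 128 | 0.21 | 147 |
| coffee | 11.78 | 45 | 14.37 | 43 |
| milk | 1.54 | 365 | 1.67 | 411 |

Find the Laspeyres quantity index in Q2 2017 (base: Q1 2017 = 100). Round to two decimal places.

Laspeyres quantity index uses base-period prices as weights.
ΣP(Q1 2017)·Q(Q2 2017) = 13.73×68 + 0.22×147 + 11.78×43 + 1.54×411 = 933.64 + 32.34 + 506.54 + 632.94 = 2105.46
ΣP(Q1 2017)·Q(Q1 2017) = 13.73×82 + 0.22×128 + 11.78×45 + 1.54×365 = 1125.86 + 28.16 + 530.1 + 562.1 = 2246.22
Index = 2105.46 / 2246.22 × 100 = 93.7335

93.73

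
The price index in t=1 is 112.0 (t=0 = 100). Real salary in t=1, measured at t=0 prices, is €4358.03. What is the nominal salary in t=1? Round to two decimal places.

4880.99

Nominal = Real × (Index/100) = 4358.03 × (112.0/100)
        = 4358.03 × 1.120 = 4880.9936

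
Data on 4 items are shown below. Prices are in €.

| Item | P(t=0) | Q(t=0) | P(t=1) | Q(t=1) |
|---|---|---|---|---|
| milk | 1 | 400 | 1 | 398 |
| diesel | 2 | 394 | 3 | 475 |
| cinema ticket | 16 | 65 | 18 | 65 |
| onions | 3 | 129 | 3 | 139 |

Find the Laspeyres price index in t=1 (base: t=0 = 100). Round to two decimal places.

120.04

Laspeyres price index uses base-period quantities as weights.
ΣP(t=1)·Q(t=0) = 1×400 + 3×394 + 18×65 + 3×129 = 400 + 1182 + 1170 + 387 = 3139
ΣP(t=0)·Q(t=0) = 1×400 + 2×394 + 16×65 + 3×129 = 400 + 788 + 1040 + 387 = 2615
Index = 3139 / 2615 × 100 = 120.0382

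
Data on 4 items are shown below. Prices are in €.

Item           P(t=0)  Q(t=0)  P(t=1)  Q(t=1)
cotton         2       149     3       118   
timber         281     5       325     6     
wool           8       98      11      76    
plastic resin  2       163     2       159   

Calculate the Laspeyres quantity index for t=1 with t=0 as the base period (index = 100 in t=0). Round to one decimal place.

101.2

Laspeyres quantity index uses base-period prices as weights.
ΣP(t=0)·Q(t=1) = 2×118 + 281×6 + 8×76 + 2×159 = 236 + 1686 + 608 + 318 = 2848
ΣP(t=0)·Q(t=0) = 2×149 + 281×5 + 8×98 + 2×163 = 298 + 1405 + 784 + 326 = 2813
Index = 2848 / 2813 × 100 = 101.2442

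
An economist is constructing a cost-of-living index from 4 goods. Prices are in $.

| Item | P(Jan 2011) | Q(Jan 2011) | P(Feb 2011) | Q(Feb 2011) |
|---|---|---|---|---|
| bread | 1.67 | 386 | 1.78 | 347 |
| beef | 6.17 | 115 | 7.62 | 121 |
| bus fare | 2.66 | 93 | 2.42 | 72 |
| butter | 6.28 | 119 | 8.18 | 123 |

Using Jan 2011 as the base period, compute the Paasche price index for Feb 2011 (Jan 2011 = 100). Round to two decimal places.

118.78

Paasche price index uses current-period quantities as weights.
ΣP(Feb 2011)·Q(Feb 2011) = 1.78×347 + 7.62×121 + 2.42×72 + 8.18×123 = 617.66 + 922.02 + 174.24 + 1006.14 = 2720.06
ΣP(Jan 2011)·Q(Feb 2011) = 1.67×347 + 6.17×121 + 2.66×72 + 6.28×123 = 579.49 + 746.57 + 191.52 + 772.44 = 2290.02
Index = 2720.06 / 2290.02 × 100 = 118.7789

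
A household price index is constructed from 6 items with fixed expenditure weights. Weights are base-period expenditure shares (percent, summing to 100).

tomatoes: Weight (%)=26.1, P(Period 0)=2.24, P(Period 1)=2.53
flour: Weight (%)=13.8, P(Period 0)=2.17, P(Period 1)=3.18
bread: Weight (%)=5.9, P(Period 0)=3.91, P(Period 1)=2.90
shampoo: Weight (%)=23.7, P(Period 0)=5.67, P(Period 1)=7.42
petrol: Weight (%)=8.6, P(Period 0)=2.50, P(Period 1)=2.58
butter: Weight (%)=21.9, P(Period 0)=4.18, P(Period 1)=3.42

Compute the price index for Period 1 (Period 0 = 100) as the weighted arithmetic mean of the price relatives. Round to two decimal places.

tomatoes: 26.1 × (2.53/2.24) = 26.1 × 1.129464 = 29.4790
flour: 13.8 × (3.18/2.17) = 13.8 × 1.465438 = 20.2230
bread: 5.9 × (2.90/3.91) = 5.9 × 0.741688 = 4.3760
shampoo: 23.7 × (7.42/5.67) = 23.7 × 1.308642 = 31.0148
petrol: 8.6 × (2.58/2.50) = 8.6 × 1.032000 = 8.8752
butter: 21.9 × (3.42/4.18) = 21.9 × 0.818182 = 17.9182
Index = Σ wᵢ·(p₁ᵢ/p₀ᵢ) = 29.4790 + 20.2230 + 4.3760 + 31.0148 + 8.8752 + 17.9182 = 111.8862

111.89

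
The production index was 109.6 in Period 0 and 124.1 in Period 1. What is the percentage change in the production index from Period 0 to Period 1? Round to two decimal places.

13.23%

Change = (124.1 − 109.6) / 109.6 × 100
       = 14.5 / 109.6 × 100 = 13.2299%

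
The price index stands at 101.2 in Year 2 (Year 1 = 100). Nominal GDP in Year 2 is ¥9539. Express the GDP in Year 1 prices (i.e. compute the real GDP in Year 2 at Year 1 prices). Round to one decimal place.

Real = Nominal ÷ (Index/100) = 9539 ÷ (101.2/100)
     = 9539 ÷ 1.012 = 9425.8893

9425.9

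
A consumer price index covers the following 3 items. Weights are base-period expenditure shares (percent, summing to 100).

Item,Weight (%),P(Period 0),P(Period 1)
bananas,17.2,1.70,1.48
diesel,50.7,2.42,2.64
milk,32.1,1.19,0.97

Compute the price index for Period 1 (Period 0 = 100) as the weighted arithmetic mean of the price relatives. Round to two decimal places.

bananas: 17.2 × (1.48/1.70) = 17.2 × 0.870588 = 14.9741
diesel: 50.7 × (2.64/2.42) = 50.7 × 1.090909 = 55.3091
milk: 32.1 × (0.97/1.19) = 32.1 × 0.815126 = 26.1655
Index = Σ wᵢ·(p₁ᵢ/p₀ᵢ) = 14.9741 + 55.3091 + 26.1655 = 96.4488

96.45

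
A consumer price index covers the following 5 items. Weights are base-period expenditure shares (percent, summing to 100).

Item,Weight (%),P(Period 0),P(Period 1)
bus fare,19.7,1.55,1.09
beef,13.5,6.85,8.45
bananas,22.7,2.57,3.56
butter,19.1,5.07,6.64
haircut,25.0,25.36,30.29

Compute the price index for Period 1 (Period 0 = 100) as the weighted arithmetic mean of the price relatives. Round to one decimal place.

bus fare: 19.7 × (1.09/1.55) = 19.7 × 0.703226 = 13.8535
beef: 13.5 × (8.45/6.85) = 13.5 × 1.233577 = 16.6533
bananas: 22.7 × (3.56/2.57) = 22.7 × 1.385214 = 31.4444
butter: 19.1 × (6.64/5.07) = 19.1 × 1.309665 = 25.0146
haircut: 25.0 × (30.29/25.36) = 25.0 × 1.194401 = 29.8600
Index = Σ wᵢ·(p₁ᵢ/p₀ᵢ) = 13.8535 + 16.6533 + 31.4444 + 25.0146 + 29.8600 = 116.8258

116.8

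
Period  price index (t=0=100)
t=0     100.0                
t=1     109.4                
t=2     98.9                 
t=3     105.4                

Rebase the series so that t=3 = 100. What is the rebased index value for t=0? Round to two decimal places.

94.88

Rebased(t=0) = 100.0 / 105.4 × 100 = 94.8767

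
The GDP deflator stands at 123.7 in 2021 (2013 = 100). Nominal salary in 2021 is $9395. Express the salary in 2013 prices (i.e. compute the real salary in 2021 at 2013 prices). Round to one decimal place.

7595.0

Real = Nominal ÷ (Index/100) = 9395 ÷ (123.7/100)
     = 9395 ÷ 1.237 = 7594.9879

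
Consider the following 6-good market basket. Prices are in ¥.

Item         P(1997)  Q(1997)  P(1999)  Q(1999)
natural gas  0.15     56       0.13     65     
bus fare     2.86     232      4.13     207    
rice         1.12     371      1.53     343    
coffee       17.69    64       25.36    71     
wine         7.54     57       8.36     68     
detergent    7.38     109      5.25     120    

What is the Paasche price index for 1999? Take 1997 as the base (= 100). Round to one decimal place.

Paasche price index uses current-period quantities as weights.
ΣP(1999)·Q(1999) = 0.13×65 + 4.13×207 + 1.53×343 + 25.36×71 + 8.36×68 + 5.25×120 = 8.45 + 854.91 + 524.79 + 1800.56 + 568.48 + 630 = 4387.19
ΣP(1997)·Q(1999) = 0.15×65 + 2.86×207 + 1.12×343 + 17.69×71 + 7.54×68 + 7.38×120 = 9.75 + 592.02 + 384.16 + 1255.99 + 512.72 + 885.6 = 3640.24
Index = 4387.19 / 3640.24 × 100 = 120.5193

120.5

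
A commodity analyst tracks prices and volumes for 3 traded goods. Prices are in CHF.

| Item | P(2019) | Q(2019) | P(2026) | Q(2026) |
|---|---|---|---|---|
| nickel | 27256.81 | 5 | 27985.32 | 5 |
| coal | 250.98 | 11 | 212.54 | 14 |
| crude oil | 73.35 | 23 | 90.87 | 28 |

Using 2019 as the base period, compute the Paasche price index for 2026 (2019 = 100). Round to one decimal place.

Paasche price index uses current-period quantities as weights.
ΣP(2026)·Q(2026) = 27985.32×5 + 212.54×14 + 90.87×28 = 139926.6 + 2975.56 + 2544.36 = 145446.52
ΣP(2019)·Q(2026) = 27256.81×5 + 250.98×14 + 73.35×28 = 136284.05 + 3513.72 + 2053.8 = 141851.57
Index = 145446.52 / 141851.57 × 100 = 102.5343

102.5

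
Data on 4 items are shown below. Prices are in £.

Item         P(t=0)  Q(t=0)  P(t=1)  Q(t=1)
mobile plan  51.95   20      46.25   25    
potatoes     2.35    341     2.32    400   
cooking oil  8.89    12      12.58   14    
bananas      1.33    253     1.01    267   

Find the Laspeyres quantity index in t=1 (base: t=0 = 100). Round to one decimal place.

119.0

Laspeyres quantity index uses base-period prices as weights.
ΣP(t=0)·Q(t=1) = 51.95×25 + 2.35×400 + 8.89×14 + 1.33×267 = 1298.75 + 940 + 124.46 + 355.11 = 2718.32
ΣP(t=0)·Q(t=0) = 51.95×20 + 2.35×341 + 8.89×12 + 1.33×253 = 1039 + 801.35 + 106.68 + 336.49 = 2283.52
Index = 2718.32 / 2283.52 × 100 = 119.0408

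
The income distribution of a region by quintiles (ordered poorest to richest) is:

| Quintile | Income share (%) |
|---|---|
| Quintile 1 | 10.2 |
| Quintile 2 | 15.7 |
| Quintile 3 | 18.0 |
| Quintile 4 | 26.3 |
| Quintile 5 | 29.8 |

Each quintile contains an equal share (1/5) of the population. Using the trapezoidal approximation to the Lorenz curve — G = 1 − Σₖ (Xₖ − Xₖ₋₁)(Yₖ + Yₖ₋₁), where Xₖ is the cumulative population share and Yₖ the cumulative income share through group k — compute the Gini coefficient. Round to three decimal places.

0.199

Cumulative income shares Yₖ: 0.1020, 0.2590, 0.4390, 0.7020, 1.0000
Σ (Xₖ−Xₖ₋₁)(Yₖ+Yₖ₋₁) = (1/5)(0.1020+0.0000) + (1/5)(0.2590+0.1020) + (1/5)(0.4390+0.2590) + (1/5)(0.7020+0.4390) + (1/5)(1.0000+0.7020)
  = 0.0204 + 0.0722 + 0.1396 + 0.2282 + 0.3404 = 0.8008
G = 1 − 0.8008 = 0.1992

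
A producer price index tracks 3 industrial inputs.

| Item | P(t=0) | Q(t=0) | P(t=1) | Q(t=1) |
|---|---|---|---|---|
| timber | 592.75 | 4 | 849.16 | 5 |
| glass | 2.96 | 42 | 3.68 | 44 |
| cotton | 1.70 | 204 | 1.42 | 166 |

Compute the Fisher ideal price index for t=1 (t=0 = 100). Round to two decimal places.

136.33

Laspeyres component (base-period weights):
ΣP(t=1)Q(t=0) = 849.16×4 + 3.68×42 + 1.42×204 = 3396.64 + 154.56 + 289.68 = 3840.88
ΣP(t=0)Q(t=0) = 592.75×4 + 2.96×42 + 1.70×204 = 2371 + 124.32 + 346.8 = 2842.12
L = 3840.88 / 2842.12 × 100 = 135.1414
Paasche component (current-period weights):
ΣP(t=1)Q(t=1) = 849.16×5 + 3.68×44 + 1.42×166 = 4245.8 + 161.92 + 235.72 = 4643.44
ΣP(t=0)Q(t=1) = 592.75×5 + 2.96×44 + 1.70×166 = 2963.75 + 130.24 + 282.2 = 3376.19
P = 4643.44 / 3376.19 × 100 = 137.5349
Fisher = √(L × P) = √(135.1414 × 137.5349) = 136.3329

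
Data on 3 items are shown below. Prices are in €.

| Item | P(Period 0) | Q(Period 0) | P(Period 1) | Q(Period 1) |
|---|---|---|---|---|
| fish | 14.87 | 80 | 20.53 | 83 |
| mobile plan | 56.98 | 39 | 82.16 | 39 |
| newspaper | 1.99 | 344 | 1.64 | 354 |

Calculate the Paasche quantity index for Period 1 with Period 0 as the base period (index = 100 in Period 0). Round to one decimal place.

Paasche quantity index uses current-period prices as weights.
ΣP(Period 1)·Q(Period 1) = 20.53×83 + 82.16×39 + 1.64×354 = 1703.99 + 3204.24 + 580.56 = 5488.79
ΣP(Period 1)·Q(Period 0) = 20.53×80 + 82.16×39 + 1.64×344 = 1642.4 + 3204.24 + 564.16 = 5410.8
Index = 5488.79 / 5410.8 × 100 = 101.4414

101.4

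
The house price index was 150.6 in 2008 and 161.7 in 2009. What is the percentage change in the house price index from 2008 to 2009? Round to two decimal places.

Change = (161.7 − 150.6) / 150.6 × 100
       = 11.1 / 150.6 × 100 = 7.3705%

7.37%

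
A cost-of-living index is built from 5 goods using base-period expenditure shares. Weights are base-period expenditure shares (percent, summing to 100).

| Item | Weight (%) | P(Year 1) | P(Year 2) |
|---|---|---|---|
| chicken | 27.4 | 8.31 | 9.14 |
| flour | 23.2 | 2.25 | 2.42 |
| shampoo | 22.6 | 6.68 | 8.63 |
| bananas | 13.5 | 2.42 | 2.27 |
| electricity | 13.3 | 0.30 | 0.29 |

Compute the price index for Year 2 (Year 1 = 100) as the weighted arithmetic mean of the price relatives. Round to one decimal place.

chicken: 27.4 × (9.14/8.31) = 27.4 × 1.099880 = 30.1367
flour: 23.2 × (2.42/2.25) = 23.2 × 1.075556 = 24.9529
shampoo: 22.6 × (8.63/6.68) = 22.6 × 1.291916 = 29.1973
bananas: 13.5 × (2.27/2.42) = 13.5 × 0.938017 = 12.6632
electricity: 13.3 × (0.29/0.30) = 13.3 × 0.966667 = 12.8567
Index = Σ wᵢ·(p₁ᵢ/p₀ᵢ) = 30.1367 + 24.9529 + 29.1973 + 12.6632 + 12.8567 = 109.8068

109.8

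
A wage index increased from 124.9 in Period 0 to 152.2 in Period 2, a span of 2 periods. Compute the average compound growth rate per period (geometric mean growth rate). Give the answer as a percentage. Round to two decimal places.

Growth factor = (152.2/124.9)^(1/2) = (1.218575)^(1/2) = 1.103891
Growth rate = 1.103891 − 1 = 0.103891 = 10.3891%

10.39%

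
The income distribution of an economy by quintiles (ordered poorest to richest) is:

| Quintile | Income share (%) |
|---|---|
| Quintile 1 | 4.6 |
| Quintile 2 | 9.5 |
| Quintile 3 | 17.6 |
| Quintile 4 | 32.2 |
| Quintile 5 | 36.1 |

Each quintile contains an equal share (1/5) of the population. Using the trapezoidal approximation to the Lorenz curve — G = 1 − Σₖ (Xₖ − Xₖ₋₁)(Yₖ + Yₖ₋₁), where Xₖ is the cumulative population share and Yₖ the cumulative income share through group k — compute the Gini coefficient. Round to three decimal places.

Cumulative income shares Yₖ: 0.0460, 0.1410, 0.3170, 0.6390, 1.0000
Σ (Xₖ−Xₖ₋₁)(Yₖ+Yₖ₋₁) = (1/5)(0.0460+0.0000) + (1/5)(0.1410+0.0460) + (1/5)(0.3170+0.1410) + (1/5)(0.6390+0.3170) + (1/5)(1.0000+0.6390)
  = 0.0092 + 0.0374 + 0.0916 + 0.1912 + 0.3278 = 0.6572
G = 1 − 0.6572 = 0.3428

0.343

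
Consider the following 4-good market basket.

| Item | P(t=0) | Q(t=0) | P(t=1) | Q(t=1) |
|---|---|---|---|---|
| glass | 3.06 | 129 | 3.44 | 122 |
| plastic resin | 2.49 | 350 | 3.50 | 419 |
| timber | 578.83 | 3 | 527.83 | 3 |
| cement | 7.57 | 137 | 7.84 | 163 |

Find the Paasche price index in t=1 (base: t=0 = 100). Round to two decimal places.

Paasche price index uses current-period quantities as weights.
ΣP(t=1)·Q(t=1) = 3.44×122 + 3.50×419 + 527.83×3 + 7.84×163 = 419.68 + 1466.5 + 1583.49 + 1277.92 = 4747.59
ΣP(t=0)·Q(t=1) = 3.06×122 + 2.49×419 + 578.83×3 + 7.57×163 = 373.32 + 1043.31 + 1736.49 + 1233.91 = 4387.03
Index = 4747.59 / 4387.03 × 100 = 108.2188

108.22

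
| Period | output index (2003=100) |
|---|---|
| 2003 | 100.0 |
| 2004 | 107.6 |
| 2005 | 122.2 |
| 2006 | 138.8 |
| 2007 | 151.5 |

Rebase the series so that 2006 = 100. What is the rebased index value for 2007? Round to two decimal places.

109.15

Rebased(2007) = 151.5 / 138.8 × 100 = 109.1499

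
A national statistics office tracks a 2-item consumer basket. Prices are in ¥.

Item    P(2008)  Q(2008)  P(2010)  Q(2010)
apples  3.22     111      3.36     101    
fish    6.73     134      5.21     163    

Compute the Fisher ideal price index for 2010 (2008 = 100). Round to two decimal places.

Laspeyres component (base-period weights):
ΣP(2010)Q(2008) = 3.36×111 + 5.21×134 = 372.96 + 698.14 = 1071.1
ΣP(2008)Q(2008) = 3.22×111 + 6.73×134 = 357.42 + 901.82 = 1259.24
L = 1071.1 / 1259.24 × 100 = 85.0592
Paasche component (current-period weights):
ΣP(2010)Q(2010) = 3.36×101 + 5.21×163 = 339.36 + 849.23 = 1188.59
ΣP(2008)Q(2010) = 3.22×101 + 6.73×163 = 325.22 + 1096.99 = 1422.21
P = 1188.59 / 1422.21 × 100 = 83.5735
Fisher = √(L × P) = √(85.0592 × 83.5735) = 84.3131

84.31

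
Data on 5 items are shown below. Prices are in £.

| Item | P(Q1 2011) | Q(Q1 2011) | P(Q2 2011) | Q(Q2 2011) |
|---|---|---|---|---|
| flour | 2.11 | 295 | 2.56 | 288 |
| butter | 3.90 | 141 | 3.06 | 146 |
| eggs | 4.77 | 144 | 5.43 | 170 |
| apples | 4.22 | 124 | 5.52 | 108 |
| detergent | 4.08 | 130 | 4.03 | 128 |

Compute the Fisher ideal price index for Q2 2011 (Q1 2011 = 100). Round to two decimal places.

108.80

Laspeyres component (base-period weights):
ΣP(Q2 2011)Q(Q1 2011) = 2.56×295 + 3.06×141 + 5.43×144 + 5.52×124 + 4.03×130 = 755.2 + 431.46 + 781.92 + 684.48 + 523.9 = 3176.96
ΣP(Q1 2011)Q(Q1 2011) = 2.11×295 + 3.90×141 + 4.77×144 + 4.22×124 + 4.08×130 = 622.45 + 549.9 + 686.88 + 523.28 + 530.4 = 2912.91
L = 3176.96 / 2912.91 × 100 = 109.0648
Paasche component (current-period weights):
ΣP(Q2 2011)Q(Q2 2011) = 2.56×288 + 3.06×146 + 5.43×170 + 5.52×108 + 4.03×128 = 737.28 + 446.76 + 923.1 + 596.16 + 515.84 = 3219.14
ΣP(Q1 2011)Q(Q2 2011) = 2.11×288 + 3.90×146 + 4.77×170 + 4.22×108 + 4.08×128 = 607.68 + 569.4 + 810.9 + 455.76 + 522.24 = 2965.98
P = 3219.14 / 2965.98 × 100 = 108.5355
Fisher = √(L × P) = √(109.0648 × 108.5355) = 108.7998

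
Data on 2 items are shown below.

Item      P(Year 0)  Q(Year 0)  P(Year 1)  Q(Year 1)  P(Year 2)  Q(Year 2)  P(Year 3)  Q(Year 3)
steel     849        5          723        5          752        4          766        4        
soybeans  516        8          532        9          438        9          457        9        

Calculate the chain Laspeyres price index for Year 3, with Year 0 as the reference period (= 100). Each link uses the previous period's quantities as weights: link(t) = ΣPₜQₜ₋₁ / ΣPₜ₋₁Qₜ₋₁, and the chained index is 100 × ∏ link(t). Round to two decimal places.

Link Year 0→Year 1:
ΣP(Year 1)Q(Year 0) = 723×5 + 532×8 = 3615 + 4256 = 7871
ΣP(Year 0)Q(Year 0) = 849×5 + 516×8 = 4245 + 4128 = 8373
link = 7871/8373 = 0.940045
Link Year 1→Year 2:
ΣP(Year 2)Q(Year 1) = 752×5 + 438×9 = 3760 + 3942 = 7702
ΣP(Year 1)Q(Year 1) = 723×5 + 532×9 = 3615 + 4788 = 8403
link = 7702/8403 = 0.916577
Link Year 2→Year 3:
ΣP(Year 3)Q(Year 2) = 766×4 + 457×9 = 3064 + 4113 = 7177
ΣP(Year 2)Q(Year 2) = 752×4 + 438×9 = 3008 + 3942 = 6950
link = 7177/6950 = 1.032662
Chained index = 100 × 0.940045 × 0.916577 × 1.032662 = 88.9767

88.98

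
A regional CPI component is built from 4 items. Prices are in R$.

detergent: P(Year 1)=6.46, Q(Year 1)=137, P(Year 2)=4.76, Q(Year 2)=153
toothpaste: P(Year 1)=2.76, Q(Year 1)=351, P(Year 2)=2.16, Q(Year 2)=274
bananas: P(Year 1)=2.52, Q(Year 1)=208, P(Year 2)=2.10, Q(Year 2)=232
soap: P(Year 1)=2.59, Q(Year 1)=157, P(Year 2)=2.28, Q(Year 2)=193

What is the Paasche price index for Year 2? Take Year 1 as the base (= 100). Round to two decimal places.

79.44

Paasche price index uses current-period quantities as weights.
ΣP(Year 2)·Q(Year 2) = 4.76×153 + 2.16×274 + 2.10×232 + 2.28×193 = 728.28 + 591.84 + 487.2 + 440.04 = 2247.36
ΣP(Year 1)·Q(Year 2) = 6.46×153 + 2.76×274 + 2.52×232 + 2.59×193 = 988.38 + 756.24 + 584.64 + 499.87 = 2829.13
Index = 2247.36 / 2829.13 × 100 = 79.4364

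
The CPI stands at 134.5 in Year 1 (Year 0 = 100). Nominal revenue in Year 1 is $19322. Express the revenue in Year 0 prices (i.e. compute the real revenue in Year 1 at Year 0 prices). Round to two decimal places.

Real = Nominal ÷ (Index/100) = 19322 ÷ (134.5/100)
     = 19322 ÷ 1.345 = 14365.7993

14365.80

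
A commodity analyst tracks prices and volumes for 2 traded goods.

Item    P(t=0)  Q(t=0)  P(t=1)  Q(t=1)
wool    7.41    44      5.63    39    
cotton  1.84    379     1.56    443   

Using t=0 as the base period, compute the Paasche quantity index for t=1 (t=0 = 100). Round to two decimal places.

108.55

Paasche quantity index uses current-period prices as weights.
ΣP(t=1)·Q(t=1) = 5.63×39 + 1.56×443 = 219.57 + 691.08 = 910.65
ΣP(t=1)·Q(t=0) = 5.63×44 + 1.56×379 = 247.72 + 591.24 = 838.96
Index = 910.65 / 838.96 × 100 = 108.5451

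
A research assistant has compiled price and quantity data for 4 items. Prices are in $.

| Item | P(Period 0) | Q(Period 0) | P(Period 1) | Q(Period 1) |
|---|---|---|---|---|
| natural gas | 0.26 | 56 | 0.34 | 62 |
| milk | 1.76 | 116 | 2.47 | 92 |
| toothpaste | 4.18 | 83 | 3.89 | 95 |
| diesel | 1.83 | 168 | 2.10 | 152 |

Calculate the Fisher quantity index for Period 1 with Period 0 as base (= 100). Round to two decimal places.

96.61

Laspeyres component (base-period weights):
ΣP(Period 0)Q(Period 1) = 0.26×62 + 1.76×92 + 4.18×95 + 1.83×152 = 16.12 + 161.92 + 397.1 + 278.16 = 853.3
ΣP(Period 0)Q(Period 0) = 0.26×56 + 1.76×116 + 4.18×83 + 1.83×168 = 14.56 + 204.16 + 346.94 + 307.44 = 873.1
L = 853.3 / 873.1 × 100 = 97.7322
Paasche component (current-period weights):
ΣP(Period 1)Q(Period 1) = 0.34×62 + 2.47×92 + 3.89×95 + 2.10×152 = 21.08 + 227.24 + 369.55 + 319.2 = 937.07
ΣP(Period 1)Q(Period 0) = 0.34×56 + 2.47×116 + 3.89×83 + 2.10×168 = 19.04 + 286.52 + 322.87 + 352.8 = 981.23
P = 937.07 / 981.23 × 100 = 95.4995
Fisher = √(L × P) = √(97.7322 × 95.4995) = 96.6094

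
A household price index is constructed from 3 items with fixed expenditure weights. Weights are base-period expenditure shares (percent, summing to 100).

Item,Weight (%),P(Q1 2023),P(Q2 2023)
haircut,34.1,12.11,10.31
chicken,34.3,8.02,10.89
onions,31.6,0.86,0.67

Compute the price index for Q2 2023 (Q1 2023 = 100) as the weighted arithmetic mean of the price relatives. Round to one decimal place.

haircut: 34.1 × (10.31/12.11) = 34.1 × 0.851363 = 29.0315
chicken: 34.3 × (10.89/8.02) = 34.3 × 1.357855 = 46.5744
onions: 31.6 × (0.67/0.86) = 31.6 × 0.779070 = 24.6186
Index = Σ wᵢ·(p₁ᵢ/p₀ᵢ) = 29.0315 + 46.5744 + 24.6186 = 100.2245

100.2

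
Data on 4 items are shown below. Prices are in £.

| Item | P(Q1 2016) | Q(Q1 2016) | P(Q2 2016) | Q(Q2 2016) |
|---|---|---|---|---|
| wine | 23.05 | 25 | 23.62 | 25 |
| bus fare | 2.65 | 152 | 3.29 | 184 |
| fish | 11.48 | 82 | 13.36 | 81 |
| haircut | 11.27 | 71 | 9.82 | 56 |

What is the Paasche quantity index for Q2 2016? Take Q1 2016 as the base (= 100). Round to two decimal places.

Paasche quantity index uses current-period prices as weights.
ΣP(Q2 2016)·Q(Q2 2016) = 23.62×25 + 3.29×184 + 13.36×81 + 9.82×56 = 590.5 + 605.36 + 1082.16 + 549.92 = 2827.94
ΣP(Q2 2016)·Q(Q1 2016) = 23.62×25 + 3.29×152 + 13.36×82 + 9.82×71 = 590.5 + 500.08 + 1095.52 + 697.22 = 2883.32
Index = 2827.94 / 2883.32 × 100 = 98.0793

98.08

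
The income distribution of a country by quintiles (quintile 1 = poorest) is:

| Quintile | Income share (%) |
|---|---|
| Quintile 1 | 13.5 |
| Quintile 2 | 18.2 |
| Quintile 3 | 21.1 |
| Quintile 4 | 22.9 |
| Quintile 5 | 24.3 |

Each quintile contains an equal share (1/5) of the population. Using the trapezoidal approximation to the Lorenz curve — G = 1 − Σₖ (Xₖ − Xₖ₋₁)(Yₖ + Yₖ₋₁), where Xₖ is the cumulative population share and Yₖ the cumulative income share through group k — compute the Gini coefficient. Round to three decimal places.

Cumulative income shares Yₖ: 0.1350, 0.3170, 0.5280, 0.7570, 1.0000
Σ (Xₖ−Xₖ₋₁)(Yₖ+Yₖ₋₁) = (1/5)(0.1350+0.0000) + (1/5)(0.3170+0.1350) + (1/5)(0.5280+0.3170) + (1/5)(0.7570+0.5280) + (1/5)(1.0000+0.7570)
  = 0.0270 + 0.0904 + 0.1690 + 0.2570 + 0.3514 = 0.8948
G = 1 − 0.8948 = 0.1052

0.105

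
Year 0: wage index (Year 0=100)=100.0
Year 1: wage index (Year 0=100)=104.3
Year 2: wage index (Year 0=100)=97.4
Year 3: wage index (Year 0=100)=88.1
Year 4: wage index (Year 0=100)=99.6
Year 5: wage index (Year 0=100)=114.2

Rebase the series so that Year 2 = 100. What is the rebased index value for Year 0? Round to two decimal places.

102.67

Rebased(Year 0) = 100.0 / 97.4 × 100 = 102.6694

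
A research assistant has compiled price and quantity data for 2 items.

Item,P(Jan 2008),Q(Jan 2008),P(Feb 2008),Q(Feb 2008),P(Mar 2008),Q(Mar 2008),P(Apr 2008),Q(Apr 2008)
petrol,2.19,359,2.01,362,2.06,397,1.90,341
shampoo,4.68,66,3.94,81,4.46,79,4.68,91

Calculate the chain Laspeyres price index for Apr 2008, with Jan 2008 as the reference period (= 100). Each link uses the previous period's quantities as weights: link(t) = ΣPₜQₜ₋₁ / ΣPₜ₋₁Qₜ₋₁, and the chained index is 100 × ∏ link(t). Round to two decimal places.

91.06

Link Jan 2008→Feb 2008:
ΣP(Feb 2008)Q(Jan 2008) = 2.01×359 + 3.94×66 = 721.59 + 260.04 = 981.63
ΣP(Jan 2008)Q(Jan 2008) = 2.19×359 + 4.68×66 = 786.21 + 308.88 = 1095.09
link = 981.63/1095.09 = 0.896392
Link Feb 2008→Mar 2008:
ΣP(Mar 2008)Q(Feb 2008) = 2.06×362 + 4.46×81 = 745.72 + 361.26 = 1106.98
ΣP(Feb 2008)Q(Feb 2008) = 2.01×362 + 3.94×81 = 727.62 + 319.14 = 1046.76
link = 1106.98/1046.76 = 1.057530
Link Mar 2008→Apr 2008:
ΣP(Apr 2008)Q(Mar 2008) = 1.90×397 + 4.68×79 = 754.3 + 369.72 = 1124.02
ΣP(Mar 2008)Q(Mar 2008) = 2.06×397 + 4.46×79 = 817.82 + 352.34 = 1170.16
link = 1124.02/1170.16 = 0.960569
Chained index = 100 × 0.896392 × 1.057530 × 0.960569 = 91.0583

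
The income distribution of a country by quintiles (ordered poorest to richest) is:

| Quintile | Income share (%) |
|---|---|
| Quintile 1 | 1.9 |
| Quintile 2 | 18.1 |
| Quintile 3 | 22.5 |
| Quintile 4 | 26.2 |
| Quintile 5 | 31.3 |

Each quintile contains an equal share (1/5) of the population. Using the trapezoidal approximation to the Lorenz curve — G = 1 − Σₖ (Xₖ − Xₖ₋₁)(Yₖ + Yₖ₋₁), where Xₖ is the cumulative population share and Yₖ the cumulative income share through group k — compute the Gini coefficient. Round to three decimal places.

0.268

Cumulative income shares Yₖ: 0.0190, 0.2000, 0.4250, 0.6870, 1.0000
Σ (Xₖ−Xₖ₋₁)(Yₖ+Yₖ₋₁) = (1/5)(0.0190+0.0000) + (1/5)(0.2000+0.0190) + (1/5)(0.4250+0.2000) + (1/5)(0.6870+0.4250) + (1/5)(1.0000+0.6870)
  = 0.0038 + 0.0438 + 0.1250 + 0.2224 + 0.3374 = 0.7324
G = 1 − 0.7324 = 0.2676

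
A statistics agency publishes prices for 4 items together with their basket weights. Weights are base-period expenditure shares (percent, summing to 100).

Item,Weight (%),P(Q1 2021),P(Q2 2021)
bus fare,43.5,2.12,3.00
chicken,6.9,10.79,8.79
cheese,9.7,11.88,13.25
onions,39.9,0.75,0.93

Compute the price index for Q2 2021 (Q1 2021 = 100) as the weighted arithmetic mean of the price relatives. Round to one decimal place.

127.5

bus fare: 43.5 × (3.00/2.12) = 43.5 × 1.415094 = 61.5566
chicken: 6.9 × (8.79/10.79) = 6.9 × 0.814643 = 5.6210
cheese: 9.7 × (13.25/11.88) = 9.7 × 1.115320 = 10.8186
onions: 39.9 × (0.93/0.75) = 39.9 × 1.240000 = 49.4760
Index = Σ wᵢ·(p₁ᵢ/p₀ᵢ) = 61.5566 + 5.6210 + 10.8186 + 49.4760 = 127.4722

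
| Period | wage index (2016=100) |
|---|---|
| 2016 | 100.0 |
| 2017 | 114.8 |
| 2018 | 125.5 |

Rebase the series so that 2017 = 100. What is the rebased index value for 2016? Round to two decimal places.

87.11

Rebased(2016) = 100.0 / 114.8 × 100 = 87.1080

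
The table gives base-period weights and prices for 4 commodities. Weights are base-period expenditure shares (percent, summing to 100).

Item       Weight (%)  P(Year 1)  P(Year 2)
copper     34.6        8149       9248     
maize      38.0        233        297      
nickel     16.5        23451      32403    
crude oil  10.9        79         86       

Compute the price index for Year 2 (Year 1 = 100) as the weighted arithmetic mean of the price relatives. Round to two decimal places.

122.37

copper: 34.6 × (9248/8149) = 34.6 × 1.134863 = 39.2663
maize: 38.0 × (297/233) = 38.0 × 1.274678 = 48.4378
nickel: 16.5 × (32403/23451) = 16.5 × 1.381732 = 22.7986
crude oil: 10.9 × (86/79) = 10.9 × 1.088608 = 11.8658
Index = Σ wᵢ·(p₁ᵢ/p₀ᵢ) = 39.2663 + 48.4378 + 22.7986 + 11.8658 = 122.3684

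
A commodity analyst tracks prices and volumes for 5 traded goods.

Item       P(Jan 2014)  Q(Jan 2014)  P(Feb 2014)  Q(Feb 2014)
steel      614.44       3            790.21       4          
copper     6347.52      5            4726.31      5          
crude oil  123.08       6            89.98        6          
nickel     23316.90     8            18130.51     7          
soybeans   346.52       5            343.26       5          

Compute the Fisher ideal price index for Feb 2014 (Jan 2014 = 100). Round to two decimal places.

Laspeyres component (base-period weights):
ΣP(Feb 2014)Q(Jan 2014) = 790.21×3 + 4726.31×5 + 89.98×6 + 18130.51×8 + 343.26×5 = 2370.63 + 23631.55 + 539.88 + 145044.08 + 1716.3 = 173302.44
ΣP(Jan 2014)Q(Jan 2014) = 614.44×3 + 6347.52×5 + 123.08×6 + 23316.90×8 + 346.52×5 = 1843.32 + 31737.6 + 738.48 + 186535.2 + 1732.6 = 222587.2
L = 173302.44 / 222587.2 × 100 = 77.8582
Paasche component (current-period weights):
ΣP(Feb 2014)Q(Feb 2014) = 790.21×4 + 4726.31×5 + 89.98×6 + 18130.51×7 + 343.26×5 = 3160.84 + 23631.55 + 539.88 + 126913.57 + 1716.3 = 155962.14
ΣP(Jan 2014)Q(Feb 2014) = 614.44×4 + 6347.52×5 + 123.08×6 + 23316.90×7 + 346.52×5 = 2457.76 + 31737.6 + 738.48 + 163218.3 + 1732.6 = 199884.74
P = 155962.14 / 199884.74 × 100 = 78.0260
Fisher = √(L × P) = √(77.8582 × 78.0260) = 77.9421

77.94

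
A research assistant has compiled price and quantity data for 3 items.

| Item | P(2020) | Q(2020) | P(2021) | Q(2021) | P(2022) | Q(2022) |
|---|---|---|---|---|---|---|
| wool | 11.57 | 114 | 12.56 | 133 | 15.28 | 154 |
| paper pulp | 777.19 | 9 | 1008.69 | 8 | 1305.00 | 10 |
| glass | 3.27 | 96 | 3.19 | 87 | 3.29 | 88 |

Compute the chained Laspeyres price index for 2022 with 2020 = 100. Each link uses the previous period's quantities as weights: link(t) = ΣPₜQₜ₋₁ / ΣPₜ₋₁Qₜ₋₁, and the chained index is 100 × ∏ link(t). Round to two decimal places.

Link 2020→2021:
ΣP(2021)Q(2020) = 12.56×114 + 1008.69×9 + 3.19×96 = 1431.84 + 9078.21 + 306.24 = 10816.29
ΣP(2020)Q(2020) = 11.57×114 + 777.19×9 + 3.27×96 = 1318.98 + 6994.71 + 313.92 = 8627.61
link = 10816.29/8627.61 = 1.253683
Link 2021→2022:
ΣP(2022)Q(2021) = 15.28×133 + 1305.00×8 + 3.29×87 = 2032.24 + 10440 + 286.23 = 12758.47
ΣP(2021)Q(2021) = 12.56×133 + 1008.69×8 + 3.19×87 = 1670.48 + 8069.52 + 277.53 = 10017.53
link = 12758.47/10017.53 = 1.273614
Chained index = 100 × 1.253683 × 1.273614 = 159.6709

159.67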